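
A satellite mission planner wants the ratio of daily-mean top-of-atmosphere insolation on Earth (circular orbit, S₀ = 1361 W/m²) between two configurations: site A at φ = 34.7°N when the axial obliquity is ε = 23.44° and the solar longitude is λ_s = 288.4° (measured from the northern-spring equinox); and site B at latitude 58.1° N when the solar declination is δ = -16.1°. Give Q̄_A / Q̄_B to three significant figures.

Q̄_A / Q̄_B ≈ 2.35

— Configuration A (φ=+34.7°):
Solar declination: sin δ = sin ε · sin λ_s = sin 23.44° × sin 288.4° = -0.37745, so δ = -22.176°.
cos H₀ = −tan(+34.7°) tan(-22.176°) = 0.2822, H₀ = 1.2847 rad.
Bracket: H₀ sin φ sin δ + cos φ cos δ sin H₀ = 1.2847×0.56928×-0.37745 + 0.82214×0.92603×0.95934 = -0.276050 + 0.730371 = 0.454321.
Q̄ = (S₀/π) × [bracket] = (1361/π) × 0.454321 = 196.82 W/m².
— Configuration B (φ=+58.1°):
cos H₀ = −tan(+58.1°) tan(-16.100°) = 0.4637, H₀ = 1.0886 rad.
Bracket: H₀ sin φ sin δ + cos φ cos δ sin H₀ = 1.0886×0.84897×-0.27731 + 0.52844×0.96078×0.88599 = -0.256287 + 0.449830 = 0.193543.
Q̄ = (S₀/π) × [bracket] = (1361/π) × 0.193543 = 83.847 W/m².
Ratio Q̄_A / Q̄_B = 196.82 / 83.847 = 2.347.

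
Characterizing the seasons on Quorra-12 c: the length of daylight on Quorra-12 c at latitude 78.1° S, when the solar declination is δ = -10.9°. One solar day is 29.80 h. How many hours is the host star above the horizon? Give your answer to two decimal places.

cos H₀ = −tan φ · tan δ = −tan(-78.1°) × tan(-10.900°) = -0.9138, so H₀ = 2.7234 rad = 156.04°.
Daylight = 2H₀/(2π) × 29.80 h = (2.7234/π) × 29.80 = 25.83 h.

25.83 h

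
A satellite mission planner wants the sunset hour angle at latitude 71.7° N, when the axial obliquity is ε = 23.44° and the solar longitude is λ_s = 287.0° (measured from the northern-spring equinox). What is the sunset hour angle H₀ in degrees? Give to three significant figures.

H₀ = 0.00°

Solar declination: sin δ = sin ε · sin λ_s = sin 23.44° × sin 287.0° = -0.38041, so δ = -22.359°.
cos H₀ = −tan φ · tan δ = 1.2438 ≥ 1, so the Sun never rises (polar night) and H₀ = 0.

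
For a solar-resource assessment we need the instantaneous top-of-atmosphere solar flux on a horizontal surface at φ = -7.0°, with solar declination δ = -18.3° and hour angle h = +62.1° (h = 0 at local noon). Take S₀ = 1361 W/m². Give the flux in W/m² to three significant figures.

652 W/m²

cos θ_z = sin φ sin δ + cos φ cos δ cos h = 0.038266 + 0.440953 = 0.479219.
Flux = S₀ · cos θ_z = 1361 × 0.479219 = 652.2 W/m².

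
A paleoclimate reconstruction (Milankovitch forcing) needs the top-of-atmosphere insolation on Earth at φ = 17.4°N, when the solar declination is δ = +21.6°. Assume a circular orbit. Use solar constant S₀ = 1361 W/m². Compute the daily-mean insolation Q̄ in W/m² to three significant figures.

Q̄ ≈ 462 W/m²

cos H₀ = −tan(+17.4°) tan(+21.600°) = -0.1241, H₀ = 1.6952 rad.
Bracket: H₀ sin φ sin δ + cos φ cos δ sin H₀ = 1.6952×0.29904×0.36812 + 0.95424×0.92978×0.99227 = 0.186612 + 0.880375 = 1.066987.
Q̄ = (S₀/π) × [bracket] = (1361/π) × 1.066987 = 462.2 W/m².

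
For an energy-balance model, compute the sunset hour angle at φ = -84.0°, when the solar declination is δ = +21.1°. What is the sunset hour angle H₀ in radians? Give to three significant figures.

H₀ = 0.00 rad

cos H₀ = −tan φ · tan δ = 3.6713 ≥ 1, so the Sun never rises (polar night) and H₀ = 0.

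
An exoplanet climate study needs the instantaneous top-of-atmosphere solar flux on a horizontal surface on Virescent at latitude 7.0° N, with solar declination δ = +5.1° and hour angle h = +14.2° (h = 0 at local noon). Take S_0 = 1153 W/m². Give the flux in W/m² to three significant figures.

cos θ_z = sin ϕ sin δ + cos ϕ cos δ cos h = 0.010833 + 0.958410 = 0.969243.
Flux = S_0 · cos θ_z = 1153 × 0.969243 = 1118 W/m².

1.12e+03 W/m²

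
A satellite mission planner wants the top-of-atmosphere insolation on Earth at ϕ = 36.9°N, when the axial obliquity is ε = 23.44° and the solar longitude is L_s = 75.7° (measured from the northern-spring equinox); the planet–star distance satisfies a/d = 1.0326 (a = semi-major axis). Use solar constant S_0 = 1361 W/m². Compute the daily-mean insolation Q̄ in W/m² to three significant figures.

Solar declination: sin δ = sin ε · sin L_s = sin 23.44° × sin 75.7° = 0.38546, so δ = +22.673°.
cos h₀ = −tan(+36.9°) tan(+22.673°) = -0.3137, h₀ = 1.8898 rad.
Bracket: h₀ sin ϕ sin δ + cos ϕ cos δ sin h₀ = 1.8898×0.60042×0.38546 + 0.79968×0.92272×0.94954 = 0.437371 + 0.700647 = 1.138018.
Inverse-square distance factor (a/d)² = 1.0326² = 1.066263.
Q̄ = (S_0/π) × 1.066263 × [bracket] = (1361/π) × 1.066263 × 1.138018 = 525.7 W/m².

Q̄ ≈ 526 W/m²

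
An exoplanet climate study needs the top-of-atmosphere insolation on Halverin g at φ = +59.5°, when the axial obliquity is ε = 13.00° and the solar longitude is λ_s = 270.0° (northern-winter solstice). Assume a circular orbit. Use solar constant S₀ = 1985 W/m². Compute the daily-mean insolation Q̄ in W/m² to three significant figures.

Q̄ ≈ 144 W/m²

Solar declination: sin δ = sin ε · sin λ_s = sin 13.00° × sin 270.0° = -0.22495, so δ = -13.000°.
cos H₀ = −tan(+59.5°) tan(-13.000°) = 0.3919, H₀ = 1.1681 rad.
Bracket: H₀ sin φ sin δ + cos φ cos δ sin H₀ = 1.1681×0.86163×-0.22495 + 0.50754×0.97437×0.91999 = -0.226405 + 0.454964 = 0.228559.
Q̄ = (S₀/π) × [bracket] = (1985/π) × 0.228559 = 144.4 W/m².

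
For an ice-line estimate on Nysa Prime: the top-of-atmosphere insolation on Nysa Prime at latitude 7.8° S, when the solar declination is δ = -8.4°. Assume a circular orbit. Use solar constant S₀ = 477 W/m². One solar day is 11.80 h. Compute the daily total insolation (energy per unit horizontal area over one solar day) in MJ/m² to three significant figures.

6.52 MJ/m²

cos H₀ = −tan(-7.8°) tan(-8.400°) = -0.0202, H₀ = 1.5910 rad.
Bracket: H₀ sin φ sin δ + cos φ cos δ sin H₀ = 1.5910×-0.13572×-0.14608 + 0.99075×0.98927×0.99980 = 0.031543 + 0.979923 = 1.011466.
Q̄ = (S₀/π) × [bracket] = (477/π) × 1.011466 = 153.57 W/m².
Daily total = Q̄ × 11.80 h × 3600 s/h = 153.57 × 11.80 × 3600 / 10⁶ = 6.524 MJ/m².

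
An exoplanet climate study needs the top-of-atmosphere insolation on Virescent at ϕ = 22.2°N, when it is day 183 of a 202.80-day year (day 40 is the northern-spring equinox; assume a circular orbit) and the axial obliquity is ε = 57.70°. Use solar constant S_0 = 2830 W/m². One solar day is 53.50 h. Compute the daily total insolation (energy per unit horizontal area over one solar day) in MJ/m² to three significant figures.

Solar longitude: L_s = 360° × (183 − 40)/202.80 = 253.846°.
sin δ = sin 57.70° × sin 253.846° = -0.81189, so δ = -54.281°.
cos h₀ = −tan(+22.2°) tan(-54.281°) = 0.5675, h₀ = 0.9673 rad.
Bracket: h₀ sin ϕ sin δ + cos ϕ cos δ sin h₀ = 0.9673×0.37784×-0.81189 + 0.92587×0.58381×0.82336 = -0.296733 + 0.445053 = 0.148320.
Q̄ = (S_0/π) × [bracket] = (2830/π) × 0.148320 = 133.61 W/m².
Daily total = Q̄ × 53.50 h × 3600 s/h = 133.61 × 53.50 × 3600 / 10⁶ = 25.73 MJ/m².

25.7 MJ/m²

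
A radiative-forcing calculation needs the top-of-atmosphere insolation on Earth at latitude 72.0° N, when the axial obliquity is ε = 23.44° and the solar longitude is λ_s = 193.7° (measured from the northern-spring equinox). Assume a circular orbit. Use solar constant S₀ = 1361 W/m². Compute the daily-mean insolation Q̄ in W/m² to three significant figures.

Q̄ ≈ 78.0 W/m²

Solar declination: sin δ = sin ε · sin λ_s = sin 23.44° × sin 193.7° = -0.09421, so δ = -5.406°.
cos H₀ = −tan(+72.0°) tan(-5.406°) = 0.2912, H₀ = 1.2753 rad.
Bracket: H₀ sin φ sin δ + cos φ cos δ sin H₀ = 1.2753×0.95106×-0.09421 + 0.30902×0.99555×0.95665 = -0.114266 + 0.294308 = 0.180042.
Q̄ = (S₀/π) × [bracket] = (1361/π) × 0.180042 = 78.00 W/m².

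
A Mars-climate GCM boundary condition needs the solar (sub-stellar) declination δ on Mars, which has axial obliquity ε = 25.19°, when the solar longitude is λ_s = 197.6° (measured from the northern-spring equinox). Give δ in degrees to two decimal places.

δ = -7.39°

sin δ = sin ε · sin λ_s = sin 25.19° × sin 197.6° = -0.128695.
δ = arcsin(-0.128695) = -7.39°.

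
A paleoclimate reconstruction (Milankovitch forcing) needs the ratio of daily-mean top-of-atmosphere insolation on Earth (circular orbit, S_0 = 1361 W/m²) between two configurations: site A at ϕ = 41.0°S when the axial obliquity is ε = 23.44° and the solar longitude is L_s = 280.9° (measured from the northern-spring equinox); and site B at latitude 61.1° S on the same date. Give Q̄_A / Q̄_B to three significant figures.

— Configuration A (ϕ=-41.0°):
Solar declination: sin δ = sin ε · sin L_s = sin 23.44° × sin 280.9° = -0.39061, so δ = -22.993°.
cos h₀ = −tan(-41.0°) tan(-22.993°) = -0.3689, h₀ = 1.9486 rad.
Bracket: h₀ sin ϕ sin δ + cos ϕ cos δ sin h₀ = 1.9486×-0.65606×-0.39061 + 0.75471×0.92056×0.92949 = 0.499355 + 0.645769 = 1.145124.
Q̄ = (S_0/π) × [bracket] = (1361/π) × 1.145124 = 496.09 W/m².
— Configuration B (ϕ=-61.1°):
cos h₀ = −tan(-61.1°) tan(-22.993°) = -0.7687, h₀ = 2.4475 rad.
Bracket: h₀ sin ϕ sin δ + cos ϕ cos δ sin h₀ = 2.4475×-0.87546×-0.39061 + 0.48328×0.92056×0.63966 = 0.836955 + 0.284577 = 1.121532.
Q̄ = (S_0/π) × [bracket] = (1361/π) × 1.121532 = 485.87 W/m².
Ratio Q̄_A / Q̄_B = 496.09 / 485.87 = 1.021.

Q̄_A / Q̄_B ≈ 1.02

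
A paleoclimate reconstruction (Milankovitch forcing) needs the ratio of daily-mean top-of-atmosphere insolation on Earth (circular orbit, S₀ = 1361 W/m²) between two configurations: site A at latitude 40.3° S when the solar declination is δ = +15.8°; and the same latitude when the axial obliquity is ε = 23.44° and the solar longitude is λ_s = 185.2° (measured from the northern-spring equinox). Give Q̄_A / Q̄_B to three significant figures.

Q̄_A / Q̄_B ≈ 0.599

— Configuration A (φ=-40.3°):
cos H₀ = −tan(-40.3°) tan(+15.800°) = 0.2400, H₀ = 1.3285 rad.
Bracket: H₀ sin φ sin δ + cos φ cos δ sin H₀ = 1.3285×-0.64679×0.27228 + 0.76267×0.96222×0.97078 = -0.233959 + 0.712413 = 0.478454.
Q̄ = (S₀/π) × [bracket] = (1361/π) × 0.478454 = 207.28 W/m².
— Configuration B (φ=-40.3°):
Solar declination: sin δ = sin ε · sin λ_s = sin 23.44° × sin 185.2° = -0.03605, so δ = -2.066°.
cos H₀ = −tan(-40.3°) tan(-2.066°) = -0.0306, H₀ = 1.6014 rad.
Bracket: H₀ sin φ sin δ + cos φ cos δ sin H₀ = 1.6014×-0.64679×-0.03605 + 0.76267×0.99935×0.99953 = 0.037339 + 0.761816 = 0.799155.
Q̄ = (S₀/π) × [bracket] = (1361/π) × 0.799155 = 346.21 W/m².
Ratio Q̄_A / Q̄_B = 207.28 / 346.21 = 0.5987.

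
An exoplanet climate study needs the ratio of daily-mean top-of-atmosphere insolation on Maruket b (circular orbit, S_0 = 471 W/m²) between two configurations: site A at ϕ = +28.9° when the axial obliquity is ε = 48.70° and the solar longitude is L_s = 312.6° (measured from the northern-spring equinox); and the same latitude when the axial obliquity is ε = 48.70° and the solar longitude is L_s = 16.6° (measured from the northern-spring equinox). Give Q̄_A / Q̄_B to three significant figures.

Q̄_A / Q̄_B ≈ 0.351

— Configuration A (ϕ=+28.9°):
Solar declination: sin δ = sin ε · sin L_s = sin 48.70° × sin 312.6° = -0.55300, so δ = -33.573°.
cos h₀ = −tan(+28.9°) tan(-33.573°) = 0.3664, h₀ = 1.1957 rad.
Bracket: h₀ sin ϕ sin δ + cos ϕ cos δ sin h₀ = 1.1957×0.48328×-0.55300 + 0.87546×0.83318×0.93046 = -0.319555 + 0.678692 = 0.359137.
Q̄ = (S_0/π) × [bracket] = (471/π) × 0.359137 = 53.843 W/m².
— Configuration B (ϕ=+28.9°):
Solar declination: sin δ = sin ε · sin L_s = sin 48.70° × sin 16.6° = 0.21463, so δ = +12.394°.
cos h₀ = −tan(+28.9°) tan(+12.394°) = -0.1213, h₀ = 1.6924 rad.
Bracket: h₀ sin ϕ sin δ + cos ϕ cos δ sin h₀ = 1.6924×0.48328×0.21463 + 0.87546×0.97670×0.99261 = 0.175547 + 0.848743 = 1.024290.
Q̄ = (S_0/π) × [bracket] = (471/π) × 1.024290 = 153.57 W/m².
Ratio Q̄_A / Q̄_B = 53.843 / 153.57 = 0.3506.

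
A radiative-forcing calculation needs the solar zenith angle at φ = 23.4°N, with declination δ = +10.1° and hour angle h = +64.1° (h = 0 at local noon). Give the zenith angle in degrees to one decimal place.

θ_z = 62.3°

cos θ_z = sin φ sin δ + cos φ cos δ cos h = 0.069647 + 0.394665 = 0.464312.
θ_z = arccos(0.464312) = 62.3°.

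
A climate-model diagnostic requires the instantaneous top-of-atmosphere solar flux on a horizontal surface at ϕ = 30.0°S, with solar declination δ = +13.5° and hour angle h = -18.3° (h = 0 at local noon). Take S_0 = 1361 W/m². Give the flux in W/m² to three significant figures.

929 W/m²

cos θ_z = sin ϕ sin δ + cos ϕ cos δ cos h = -0.116723 + 0.799508 = 0.682785.
Flux = S_0 · cos θ_z = 1361 × 0.682785 = 929.3 W/m².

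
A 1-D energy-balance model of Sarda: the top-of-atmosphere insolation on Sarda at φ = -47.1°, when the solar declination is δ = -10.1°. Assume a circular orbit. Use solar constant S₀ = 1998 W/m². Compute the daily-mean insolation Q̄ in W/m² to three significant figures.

Q̄ ≈ 562 W/m²

cos H₀ = −tan(-47.1°) tan(-10.100°) = -0.1917, H₀ = 1.7637 rad.
Bracket: H₀ sin φ sin δ + cos φ cos δ sin H₀ = 1.7637×-0.73254×-0.17537 + 0.68072×0.98450×0.98146 = 0.226575 + 0.657744 = 0.884319.
Q̄ = (S₀/π) × [bracket] = (1998/π) × 0.884319 = 562.4 W/m².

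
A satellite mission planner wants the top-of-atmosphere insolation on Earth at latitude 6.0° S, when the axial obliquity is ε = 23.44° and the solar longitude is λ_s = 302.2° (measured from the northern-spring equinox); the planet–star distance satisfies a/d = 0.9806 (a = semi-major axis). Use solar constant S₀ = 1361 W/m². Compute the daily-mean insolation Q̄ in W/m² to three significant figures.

Q̄ ≈ 413 W/m²

Solar declination: sin δ = sin ε · sin λ_s = sin 23.44° × sin 302.2° = -0.33661, so δ = -19.670°.
cos H₀ = −tan(-6.0°) tan(-19.670°) = -0.0376, H₀ = 1.6084 rad.
Bracket: H₀ sin φ sin δ + cos φ cos δ sin H₀ = 1.6084×-0.10453×-0.33661 + 0.99452×0.94165×0.99929 = 0.056593 + 0.935825 = 0.992418.
Inverse-square distance factor (a/d)² = 0.9806² = 0.961576.
Q̄ = (S₀/π) × 0.961576 × [bracket] = (1361/π) × 0.961576 × 0.992418 = 413.4 W/m².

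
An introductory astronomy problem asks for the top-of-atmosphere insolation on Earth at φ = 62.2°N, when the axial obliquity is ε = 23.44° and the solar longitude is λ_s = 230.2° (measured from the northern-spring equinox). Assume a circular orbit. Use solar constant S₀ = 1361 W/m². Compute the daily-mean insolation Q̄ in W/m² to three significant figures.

Q̄ ≈ 45.3 W/m²

Solar declination: sin δ = sin ε · sin λ_s = sin 23.44° × sin 230.2° = -0.30561, so δ = -17.795°.
cos H₀ = −tan(+62.2°) tan(-17.795°) = 0.6088, H₀ = 0.9163 rad.
Bracket: H₀ sin φ sin δ + cos φ cos δ sin H₀ = 0.9163×0.88458×-0.30561 + 0.46639×0.95216×0.79334 = -0.247709 + 0.352305 = 0.104596.
Q̄ = (S₀/π) × [bracket] = (1361/π) × 0.104596 = 45.31 W/m².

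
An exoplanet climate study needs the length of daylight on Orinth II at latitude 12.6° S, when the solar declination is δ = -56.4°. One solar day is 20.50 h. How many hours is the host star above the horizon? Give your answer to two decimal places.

12.49 h

cos H₀ = −tan φ · tan δ = −tan(-12.6°) × tan(-56.400°) = -0.3364, so H₀ = 1.9139 rad = 109.66°.
Daylight = 2H₀/(2π) × 20.50 h = (1.9139/π) × 20.50 = 12.49 h.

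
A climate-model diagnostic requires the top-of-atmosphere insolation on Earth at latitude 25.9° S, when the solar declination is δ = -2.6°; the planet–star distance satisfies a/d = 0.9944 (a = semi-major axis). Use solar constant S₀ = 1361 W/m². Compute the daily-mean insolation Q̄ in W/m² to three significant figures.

Q̄ ≈ 398 W/m²

cos H₀ = −tan(-25.9°) tan(-2.600°) = -0.0220, H₀ = 1.5928 rad.
Bracket: H₀ sin φ sin δ + cos φ cos δ sin H₀ = 1.5928×-0.43680×-0.04536 + 0.89956×0.99897×0.99976 = 0.031559 + 0.898418 = 0.929977.
Inverse-square distance factor (a/d)² = 0.9944² = 0.988831.
Q̄ = (S₀/π) × 0.988831 × [bracket] = (1361/π) × 0.988831 × 0.929977 = 398.4 W/m².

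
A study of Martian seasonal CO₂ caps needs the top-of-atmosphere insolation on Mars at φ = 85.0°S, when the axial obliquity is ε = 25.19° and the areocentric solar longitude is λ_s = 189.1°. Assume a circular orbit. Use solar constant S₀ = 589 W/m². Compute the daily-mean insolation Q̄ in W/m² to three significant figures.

Q̄ ≈ 41.2 W/m²

sin δ = sin 25.19° × sin 189.1° = -0.06732, so δ = -3.860°.
cos H₀ = −tan(-85.0°) tan(-3.860°) = -0.7712, H₀ = 2.4515 rad.
Bracket: H₀ sin φ sin δ + cos φ cos δ sin H₀ = 2.4515×-0.99619×-0.06732 + 0.08716×0.99773×0.63663 = 0.164406 + 0.055363 = 0.219769.
Q̄ = (S₀/π) × [bracket] = (589/π) × 0.219769 = 41.20 W/m².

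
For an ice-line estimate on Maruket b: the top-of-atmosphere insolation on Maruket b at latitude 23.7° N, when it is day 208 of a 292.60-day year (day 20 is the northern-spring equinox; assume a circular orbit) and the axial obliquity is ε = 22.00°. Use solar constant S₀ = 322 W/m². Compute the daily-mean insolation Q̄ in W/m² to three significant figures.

Q̄ ≈ 71.6 W/m²

Solar longitude: λ_s = 360° × (208 − 20)/292.60 = 231.306°.
sin δ = sin 22.00° × sin 231.306° = -0.29238, so δ = -17.000°.
cos H₀ = −tan(+23.7°) tan(-17.000°) = 0.1342, H₀ = 1.4362 rad.
Bracket: H₀ sin φ sin δ + cos φ cos δ sin H₀ = 1.4362×0.40195×-0.29238 + 0.91566×0.95630×0.99095 = -0.168785 + 0.867721 = 0.698936.
Q̄ = (S₀/π) × [bracket] = (322/π) × 0.698936 = 71.64 W/m².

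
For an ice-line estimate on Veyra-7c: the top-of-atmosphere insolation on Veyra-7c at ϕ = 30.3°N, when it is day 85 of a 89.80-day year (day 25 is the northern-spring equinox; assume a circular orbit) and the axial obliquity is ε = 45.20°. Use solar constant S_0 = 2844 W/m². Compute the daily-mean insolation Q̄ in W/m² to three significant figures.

Solar longitude: L_s = 360° × (85 − 25)/89.80 = 240.535°.
sin δ = sin 45.20° × sin 240.535° = -0.61779, so δ = -38.155°.
cos h₀ = −tan(+30.3°) tan(-38.155°) = 0.4591, h₀ = 1.0938 rad.
Bracket: h₀ sin ϕ sin δ + cos ϕ cos δ sin h₀ = 1.0938×0.50453×-0.61779 + 0.86340×0.78634×0.88839 = -0.340930 + 0.603151 = 0.262221.
Q̄ = (S_0/π) × [bracket] = (2844/π) × 0.262221 = 237.4 W/m².

Q̄ ≈ 237 W/m²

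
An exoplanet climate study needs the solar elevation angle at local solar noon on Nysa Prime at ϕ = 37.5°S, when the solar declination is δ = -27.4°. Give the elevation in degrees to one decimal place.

At local noon the hour angle is zero, so the zenith angle equals |ϕ − δ| = |-37.5° − (-27.400°)| = 10.100°.
Elevation = 90° − 10.100° = 79.9°.

79.9°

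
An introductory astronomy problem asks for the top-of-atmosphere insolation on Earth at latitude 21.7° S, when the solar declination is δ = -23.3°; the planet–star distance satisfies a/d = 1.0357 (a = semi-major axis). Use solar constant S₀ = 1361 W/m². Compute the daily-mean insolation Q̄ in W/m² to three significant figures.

cos H₀ = −tan(-21.7°) tan(-23.300°) = -0.1714, H₀ = 1.7430 rad.
Bracket: H₀ sin φ sin δ + cos φ cos δ sin H₀ = 1.7430×-0.36975×-0.39555 + 0.92913×0.91845×0.98520 = 0.254922 + 0.840730 = 1.095652.
Inverse-square distance factor (a/d)² = 1.0357² = 1.072674.
Q̄ = (S₀/π) × 1.072674 × [bracket] = (1361/π) × 1.072674 × 1.095652 = 509.2 W/m².

Q̄ ≈ 509 W/m²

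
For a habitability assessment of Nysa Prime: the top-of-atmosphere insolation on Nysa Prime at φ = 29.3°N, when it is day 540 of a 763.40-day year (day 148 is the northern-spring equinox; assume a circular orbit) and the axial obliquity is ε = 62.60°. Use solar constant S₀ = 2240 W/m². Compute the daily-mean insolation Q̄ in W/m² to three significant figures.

Solar longitude: λ_s = 360° × (540 − 148)/763.40 = 184.857°.
sin δ = sin 62.60° × sin 184.857° = -0.07517, so δ = -4.311°.
cos H₀ = −tan(+29.3°) tan(-4.311°) = 0.0423, H₀ = 1.5285 rad.
Bracket: H₀ sin φ sin δ + cos φ cos δ sin H₀ = 1.5285×0.48938×-0.07517 + 0.87207×0.99717×0.99910 = -0.056228 + 0.868819 = 0.812591.
Q̄ = (S₀/π) × [bracket] = (2240/π) × 0.812591 = 579.4 W/m².

Q̄ ≈ 579 W/m²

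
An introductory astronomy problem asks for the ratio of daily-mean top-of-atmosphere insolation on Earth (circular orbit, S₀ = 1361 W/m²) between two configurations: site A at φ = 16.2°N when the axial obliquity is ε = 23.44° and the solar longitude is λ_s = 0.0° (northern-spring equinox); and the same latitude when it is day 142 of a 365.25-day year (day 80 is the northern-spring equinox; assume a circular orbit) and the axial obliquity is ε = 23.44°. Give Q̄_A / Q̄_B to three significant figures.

Q̄_A / Q̄_B ≈ 0.908

— Configuration A (φ=+16.2°):
Solar declination: sin δ = sin ε · sin λ_s = sin 23.44° × sin 0.0° = 0.00000, so δ = +0.000°.
cos H₀ = −tan(+16.2°) tan(+0.000°) = -0.0000, H₀ = 1.5708 rad.
Bracket: H₀ sin φ sin δ + cos φ cos δ sin H₀ = 1.5708×0.27899×0.00000 + 0.96029×1.00000×1.00000 = 0.000000 + 0.960290 = 0.960290.
Q̄ = (S₀/π) × [bracket] = (1361/π) × 0.960290 = 416.02 W/m².
— Configuration B (φ=+16.2°):
Solar longitude: λ_s = 360° × (142 − 80)/365.25 = 61.109°.
sin δ = sin 23.44° × sin 61.109° = 0.34828, so δ = +20.382°.
cos H₀ = −tan(+16.2°) tan(+20.382°) = -0.1079, H₀ = 1.6789 rad.
Bracket: H₀ sin φ sin δ + cos φ cos δ sin H₀ = 1.6789×0.27899×0.34828 + 0.96029×0.93739×0.99416 = 0.163133 + 0.894909 = 1.058042.
Q̄ = (S₀/π) × [bracket] = (1361/π) × 1.058042 = 458.36 W/m².
Ratio Q̄_A / Q̄_B = 416.02 / 458.36 = 0.9076.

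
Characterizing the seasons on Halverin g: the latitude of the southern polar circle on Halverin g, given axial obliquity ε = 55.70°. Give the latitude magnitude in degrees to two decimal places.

34.30°

The polar circle is the lowest latitude that experiences at least one full rotation of continuous darkness at the northern-summer solstice; it lies at |φ| = 90° − ε = 90° − 55.70° = 34.30°.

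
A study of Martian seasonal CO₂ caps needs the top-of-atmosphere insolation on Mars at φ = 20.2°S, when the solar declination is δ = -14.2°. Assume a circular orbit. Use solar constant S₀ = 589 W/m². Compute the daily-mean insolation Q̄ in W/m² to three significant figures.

Q̄ ≈ 196 W/m²

cos H₀ = −tan(-20.2°) tan(-14.200°) = -0.0931, H₀ = 1.6640 rad.
Bracket: H₀ sin φ sin δ + cos φ cos δ sin H₀ = 1.6640×-0.34530×-0.24531 + 0.93849×0.96945×0.99566 = 0.140950 + 0.905871 = 1.046821.
Q̄ = (S₀/π) × [bracket] = (589/π) × 1.046821 = 196.3 W/m².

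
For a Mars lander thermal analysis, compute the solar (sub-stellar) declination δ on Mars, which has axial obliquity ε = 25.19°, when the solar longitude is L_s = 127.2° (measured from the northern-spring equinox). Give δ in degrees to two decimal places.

sin δ = sin ε · sin L_s = sin 25.19° × sin 127.2° = 0.339020.
δ = arcsin(0.339020) = +19.82°.

δ = +19.82°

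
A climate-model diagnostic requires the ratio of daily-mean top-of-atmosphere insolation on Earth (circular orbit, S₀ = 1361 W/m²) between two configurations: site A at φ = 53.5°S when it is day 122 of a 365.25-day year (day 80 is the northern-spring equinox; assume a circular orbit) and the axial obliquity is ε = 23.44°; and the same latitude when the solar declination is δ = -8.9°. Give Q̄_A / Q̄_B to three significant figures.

Q̄_A / Q̄_B ≈ 0.353

— Configuration A (φ=-53.5°):
Solar longitude: λ_s = 360° × (122 − 80)/365.25 = 41.396°.
sin δ = sin 23.44° × sin 41.396° = 0.26304, so δ = +15.251°.
cos H₀ = −tan(-53.5°) tan(+15.251°) = 0.3685, H₀ = 1.1934 rad.
Bracket: H₀ sin φ sin δ + cos φ cos δ sin H₀ = 1.1934×-0.80386×0.26304 + 0.59482×0.96478×0.92964 = -0.252341 + 0.533493 = 0.281152.
Q̄ = (S₀/π) × [bracket] = (1361/π) × 0.281152 = 121.80 W/m².
— Configuration B (φ=-53.5°):
cos H₀ = −tan(-53.5°) tan(-8.900°) = -0.2116, H₀ = 1.7840 rad.
Bracket: H₀ sin φ sin δ + cos φ cos δ sin H₀ = 1.7840×-0.80386×-0.15471 + 0.59482×0.98796×0.97735 = 0.221867 + 0.574348 = 0.796215.
Q̄ = (S₀/π) × [bracket] = (1361/π) × 0.796215 = 344.94 W/m².
Ratio Q̄_A / Q̄_B = 121.80 / 344.94 = 0.3531.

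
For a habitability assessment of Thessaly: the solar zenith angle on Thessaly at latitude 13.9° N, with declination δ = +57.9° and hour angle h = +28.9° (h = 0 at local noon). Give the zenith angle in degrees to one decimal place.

θ_z = 49.1°

cos θ_z = sin ϕ sin δ + cos ϕ cos δ cos h = 0.203502 + 0.451597 = 0.655099.
θ_z = arccos(0.655099) = 49.1°.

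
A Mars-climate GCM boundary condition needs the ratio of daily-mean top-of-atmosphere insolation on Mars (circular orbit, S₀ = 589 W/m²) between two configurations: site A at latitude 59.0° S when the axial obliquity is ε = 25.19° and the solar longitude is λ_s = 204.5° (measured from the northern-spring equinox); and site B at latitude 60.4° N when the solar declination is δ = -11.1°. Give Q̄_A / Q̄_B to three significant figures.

— Configuration A (φ=-59.0°):
Solar declination: sin δ = sin ε · sin λ_s = sin 25.19° × sin 204.5° = -0.17650, so δ = -10.166°.
cos H₀ = −tan(-59.0°) tan(-10.166°) = -0.2984, H₀ = 1.8738 rad.
Bracket: H₀ sin φ sin δ + cos φ cos δ sin H₀ = 1.8738×-0.85717×-0.17650 + 0.51504×0.98430×0.95443 = 0.283488 + 0.483852 = 0.767340.
Q̄ = (S₀/π) × [bracket] = (589/π) × 0.767340 = 143.86 W/m².
— Configuration B (φ=+60.4°):
cos H₀ = −tan(+60.4°) tan(-11.100°) = 0.3454, H₀ = 1.2182 rad.
Bracket: H₀ sin φ sin δ + cos φ cos δ sin H₀ = 1.2182×0.86949×-0.19252 + 0.49394×0.98129×0.93847 = -0.203920 + 0.454875 = 0.250955.
Q̄ = (S₀/π) × [bracket] = (589/π) × 0.250955 = 47.050 W/m².
Ratio Q̄_A / Q̄_B = 143.86 / 47.050 = 3.058.

Q̄_A / Q̄_B ≈ 3.06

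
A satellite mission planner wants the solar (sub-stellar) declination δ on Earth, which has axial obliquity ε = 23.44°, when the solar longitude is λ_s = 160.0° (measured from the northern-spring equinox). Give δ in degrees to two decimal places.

δ = +7.82°

sin δ = sin ε · sin λ_s = sin 23.44° × sin 160.0° = 0.136052.
δ = arcsin(0.136052) = +7.82°.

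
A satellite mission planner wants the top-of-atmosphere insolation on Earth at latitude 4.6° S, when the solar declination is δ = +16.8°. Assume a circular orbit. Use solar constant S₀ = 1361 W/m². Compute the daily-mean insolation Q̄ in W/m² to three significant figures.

cos H₀ = −tan(-4.6°) tan(+16.800°) = 0.0243, H₀ = 1.5465 rad.
Bracket: H₀ sin φ sin δ + cos φ cos δ sin H₀ = 1.5465×-0.08020×0.28903 + 0.99678×0.95732×0.99970 = -0.035848 + 0.953951 = 0.918103.
Q̄ = (S₀/π) × [bracket] = (1361/π) × 0.918103 = 397.7 W/m².

Q̄ ≈ 398 W/m²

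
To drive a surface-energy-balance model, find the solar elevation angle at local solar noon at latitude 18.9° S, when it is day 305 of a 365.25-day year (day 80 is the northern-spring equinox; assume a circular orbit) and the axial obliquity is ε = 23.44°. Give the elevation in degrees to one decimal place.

86.5°

Solar longitude: L_s = 360° × (305 − 80)/365.25 = 221.766°.
sin δ = sin 23.44° × sin 221.766° = -0.26496, so δ = -15.365°.
At local noon the hour angle is zero, so the zenith angle equals |ϕ − δ| = |-18.9° − (-15.365°)| = 3.535°.
Elevation = 90° − 3.535° = 86.5°.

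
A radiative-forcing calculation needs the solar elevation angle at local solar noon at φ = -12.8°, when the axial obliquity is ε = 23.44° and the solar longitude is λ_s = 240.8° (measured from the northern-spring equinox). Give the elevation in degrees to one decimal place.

Solar declination: sin δ = sin ε · sin λ_s = sin 23.44° × sin 240.8° = -0.34724, so δ = -20.318°.
At local noon the hour angle is zero, so the zenith angle equals |φ − δ| = |-12.8° − (-20.318°)| = 7.518°.
Elevation = 90° − 7.518° = 82.5°.

82.5°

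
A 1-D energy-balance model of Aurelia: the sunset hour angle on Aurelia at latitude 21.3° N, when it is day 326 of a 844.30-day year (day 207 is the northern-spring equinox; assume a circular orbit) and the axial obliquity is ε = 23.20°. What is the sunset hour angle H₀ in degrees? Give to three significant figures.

Solar longitude: λ_s = 360° × (326 − 207)/844.30 = 50.740°.
sin δ = sin 23.20° × sin 50.740° = 0.30502, so δ = +17.760°.
cos H₀ = −tan φ · tan δ = −tan(+21.3°) × tan(+17.760°) = -0.1249, so H₀ = 1.6960 rad = 97.17°.

H₀ = 97.2°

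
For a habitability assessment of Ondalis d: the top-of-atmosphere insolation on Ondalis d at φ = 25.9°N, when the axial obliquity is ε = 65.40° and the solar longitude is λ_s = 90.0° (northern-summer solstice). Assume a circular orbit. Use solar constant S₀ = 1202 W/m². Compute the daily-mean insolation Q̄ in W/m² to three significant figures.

Solar declination: sin δ = sin ε · sin λ_s = sin 65.40° × sin 90.0° = 0.90924, so δ = +65.400°.
cos H₀ = −tan(+25.9°) tan(+65.400°) = -1.0606 ≤ −1 ⇒ polar day, H₀ = π.
Bracket: H₀ sin φ sin δ + cos φ cos δ sin H₀ = 3.1416×0.43680×0.90924 + 0.89956×0.41628×0.00000 = 1.247705 + 0.000000 = 1.247705.
Q̄ = (S₀/π) × [bracket] = (1202/π) × 1.247705 = 477.4 W/m².

Q̄ ≈ 477 W/m²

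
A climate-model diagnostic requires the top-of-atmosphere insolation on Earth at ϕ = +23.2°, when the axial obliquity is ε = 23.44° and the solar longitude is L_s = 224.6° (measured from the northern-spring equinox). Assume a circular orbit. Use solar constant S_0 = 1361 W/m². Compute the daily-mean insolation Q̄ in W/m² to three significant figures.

Q̄ ≈ 310 W/m²

Solar declination: sin δ = sin ε · sin L_s = sin 23.44° × sin 224.6° = -0.27931, so δ = -16.219°.
cos h₀ = −tan(+23.2°) tan(-16.219°) = 0.1247, h₀ = 1.4458 rad.
Bracket: h₀ sin ϕ sin δ + cos ϕ cos δ sin h₀ = 1.4458×0.39394×-0.27931 + 0.91914×0.96020×0.99220 = -0.159083 + 0.875674 = 0.716591.
Q̄ = (S_0/π) × [bracket] = (1361/π) × 0.716591 = 310.4 W/m².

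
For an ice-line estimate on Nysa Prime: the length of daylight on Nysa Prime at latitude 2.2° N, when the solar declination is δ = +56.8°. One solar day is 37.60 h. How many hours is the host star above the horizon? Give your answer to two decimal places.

cos H₀ = −tan φ · tan δ = −tan(+2.2°) × tan(+56.800°) = -0.0587, so H₀ = 1.6295 rad = 93.37°.
Daylight = 2H₀/(2π) × 37.60 h = (1.6295/π) × 37.60 = 19.50 h.

19.50 h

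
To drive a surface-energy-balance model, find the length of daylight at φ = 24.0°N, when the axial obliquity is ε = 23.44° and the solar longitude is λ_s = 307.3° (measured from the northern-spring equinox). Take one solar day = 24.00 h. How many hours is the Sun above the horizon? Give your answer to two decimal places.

10.86 h

Solar declination: sin δ = sin ε · sin λ_s = sin 23.44° × sin 307.3° = -0.31643, so δ = -18.447°.
cos H₀ = −tan φ · tan δ = −tan(+24.0°) × tan(-18.447°) = 0.1485, so H₀ = 1.4217 rad = 81.46°.
Daylight = 2H₀/(2π) × 24.00 h = (1.4217/π) × 24.00 = 10.86 h.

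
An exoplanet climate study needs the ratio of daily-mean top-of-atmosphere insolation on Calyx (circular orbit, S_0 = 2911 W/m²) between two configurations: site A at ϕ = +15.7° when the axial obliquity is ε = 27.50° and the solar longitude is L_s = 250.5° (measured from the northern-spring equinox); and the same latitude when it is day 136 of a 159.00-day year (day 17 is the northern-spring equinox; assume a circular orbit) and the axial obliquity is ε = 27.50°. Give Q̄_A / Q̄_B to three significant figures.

Q̄_A / Q̄_B ≈ 1.03

— Configuration A (ϕ=+15.7°):
Solar declination: sin δ = sin ε · sin L_s = sin 27.50° × sin 250.5° = -0.43526, so δ = -25.802°.
cos h₀ = −tan(+15.7°) tan(-25.802°) = 0.1359, h₀ = 1.4345 rad.
Bracket: h₀ sin ϕ sin δ + cos ϕ cos δ sin h₀ = 1.4345×0.27060×-0.43526 + 0.96269×0.90030×0.99072 = -0.168957 + 0.858667 = 0.689710.
Q̄ = (S_0/π) × [bracket] = (2911/π) × 0.689710 = 639.09 W/m².
— Configuration B (ϕ=+15.7°):
Solar longitude: L_s = 360° × (136 − 17)/159.00 = 269.434°.
sin δ = sin 27.50° × sin 269.434° = -0.46173, so δ = -27.499°.
cos h₀ = −tan(+15.7°) tan(-27.499°) = 0.1463, h₀ = 1.4240 rad.
Bracket: h₀ sin ϕ sin δ + cos ϕ cos δ sin h₀ = 1.4240×0.27060×-0.46173 + 0.96269×0.88702×0.98924 = -0.177920 + 0.844737 = 0.666817.
Q̄ = (S_0/π) × [bracket] = (2911/π) × 0.666817 = 617.87 W/m².
Ratio Q̄_A / Q̄_B = 639.09 / 617.87 = 1.034.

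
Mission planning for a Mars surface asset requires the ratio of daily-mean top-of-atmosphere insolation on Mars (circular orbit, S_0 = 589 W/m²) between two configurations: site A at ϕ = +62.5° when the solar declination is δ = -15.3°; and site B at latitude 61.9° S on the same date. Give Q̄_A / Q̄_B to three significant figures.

— Configuration A (ϕ=+62.5°):
cos h₀ = −tan(+62.5°) tan(-15.300°) = 0.5255, h₀ = 1.0175 rad.
Bracket: h₀ sin ϕ sin δ + cos ϕ cos δ sin h₀ = 1.0175×0.88701×-0.26387 + 0.46175×0.96456×0.85078 = -0.238151 + 0.378925 = 0.140774.
Q̄ = (S_0/π) × [bracket] = (589/π) × 0.140774 = 26.393 W/m².
— Configuration B (ϕ=-61.9°):
cos h₀ = −tan(-61.9°) tan(-15.300°) = -0.5123, h₀ = 2.1087 rad.
Bracket: h₀ sin ϕ sin δ + cos ϕ cos δ sin h₀ = 2.1087×-0.88213×-0.26387 + 0.47101×0.96456×0.85878 = 0.490837 + 0.390159 = 0.880996.
Q̄ = (S_0/π) × [bracket] = (589/π) × 0.880996 = 165.17 W/m².
Ratio Q̄_A / Q̄_B = 26.393 / 165.17 = 0.1598.

Q̄_A / Q̄_B ≈ 0.160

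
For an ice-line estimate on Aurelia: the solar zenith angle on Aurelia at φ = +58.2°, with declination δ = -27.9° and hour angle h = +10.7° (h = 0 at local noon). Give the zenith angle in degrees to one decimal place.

cos θ_z = sin φ sin δ + cos φ cos δ cos h = -0.397690 + 0.457608 = 0.059918.
θ_z = arccos(0.059918) = 86.6°.

θ_z = 86.6°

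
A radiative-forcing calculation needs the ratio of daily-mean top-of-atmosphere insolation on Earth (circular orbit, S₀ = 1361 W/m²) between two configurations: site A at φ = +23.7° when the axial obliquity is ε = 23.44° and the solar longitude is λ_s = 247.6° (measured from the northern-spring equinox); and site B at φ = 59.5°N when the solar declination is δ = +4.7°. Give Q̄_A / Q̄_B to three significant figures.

Q̄_A / Q̄_B ≈ 1.02

— Configuration A (φ=+23.7°):
Solar declination: sin δ = sin ε · sin λ_s = sin 23.44° × sin 247.6° = -0.36777, so δ = -21.578°.
cos H₀ = −tan(+23.7°) tan(-21.578°) = 0.1736, H₀ = 1.3963 rad.
Bracket: H₀ sin φ sin δ + cos φ cos δ sin H₀ = 1.3963×0.40195×-0.36777 + 0.91566×0.92992×0.98481 = -0.206408 + 0.838556 = 0.632148.
Q̄ = (S₀/π) × [bracket] = (1361/π) × 0.632148 = 273.86 W/m².
— Configuration B (φ=+59.5°):
cos H₀ = −tan(+59.5°) tan(+4.700°) = -0.1396, H₀ = 1.7108 rad.
Bracket: H₀ sin φ sin δ + cos φ cos δ sin H₀ = 1.7108×0.86163×0.08194 + 0.50754×0.99664×0.99021 = 0.120786 + 0.500883 = 0.621669.
Q̄ = (S₀/π) × [bracket] = (1361/π) × 0.621669 = 269.32 W/m².
Ratio Q̄_A / Q̄_B = 273.86 / 269.32 = 1.017.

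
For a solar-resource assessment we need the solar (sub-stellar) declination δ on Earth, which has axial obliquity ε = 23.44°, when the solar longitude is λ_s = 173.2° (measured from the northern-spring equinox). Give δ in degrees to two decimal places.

δ = +2.70°

sin δ = sin ε · sin λ_s = sin 23.44° × sin 173.2° = 0.047100.
δ = arcsin(0.047100) = +2.70°.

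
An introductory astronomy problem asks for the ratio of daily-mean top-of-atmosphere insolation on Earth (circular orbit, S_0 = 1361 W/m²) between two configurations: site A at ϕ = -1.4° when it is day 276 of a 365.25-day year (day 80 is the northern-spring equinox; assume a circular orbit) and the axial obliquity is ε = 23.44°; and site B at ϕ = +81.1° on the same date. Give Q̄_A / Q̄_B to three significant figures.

— Configuration A (ϕ=-1.4°):
Solar longitude: L_s = 360° × (276 − 80)/365.25 = 193.183°.
sin δ = sin 23.44° × sin 193.183° = -0.09072, so δ = -5.205°.
cos h₀ = −tan(-1.4°) tan(-5.205°) = -0.0022, h₀ = 1.5730 rad.
Bracket: h₀ sin ϕ sin δ + cos ϕ cos δ sin h₀ = 1.5730×-0.02443×-0.09072 + 0.99970×0.99588×1.00000 = 0.003486 + 0.995581 = 0.999067.
Q̄ = (S_0/π) × [bracket] = (1361/π) × 0.999067 = 432.82 W/m².
— Configuration B (ϕ=+81.1°):
cos h₀ = −tan(+81.1°) tan(-5.205°) = 0.5817, h₀ = 0.9500 rad.
Bracket: h₀ sin ϕ sin δ + cos ϕ cos δ sin h₀ = 0.9500×0.98796×-0.09072 + 0.15471×0.99588×0.81339 = -0.085146 + 0.125321 = 0.040175.
Q̄ = (S_0/π) × [bracket] = (1361/π) × 0.040175 = 17.405 W/m².
Ratio Q̄_A / Q̄_B = 432.82 / 17.405 = 24.87.

Q̄_A / Q̄_B ≈ 24.9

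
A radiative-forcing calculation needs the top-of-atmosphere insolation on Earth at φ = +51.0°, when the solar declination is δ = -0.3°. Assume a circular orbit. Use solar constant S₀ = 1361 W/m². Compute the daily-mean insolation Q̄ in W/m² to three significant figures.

cos H₀ = −tan(+51.0°) tan(-0.300°) = 0.0065, H₀ = 1.5643 rad.
Bracket: H₀ sin φ sin δ + cos φ cos δ sin H₀ = 1.5643×0.77715×-0.00524 + 0.62932×0.99999×0.99998 = -0.006370 + 0.629301 = 0.622931.
Q̄ = (S₀/π) × [bracket] = (1361/π) × 0.622931 = 269.9 W/m².

Q̄ ≈ 270 W/m²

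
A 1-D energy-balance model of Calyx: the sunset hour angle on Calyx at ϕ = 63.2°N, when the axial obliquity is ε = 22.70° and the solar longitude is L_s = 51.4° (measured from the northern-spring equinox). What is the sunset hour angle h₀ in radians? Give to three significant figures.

Solar declination: sin δ = sin ε · sin L_s = sin 22.70° × sin 51.4° = 0.30159, so δ = +17.553°.
cos h₀ = −tan ϕ · tan δ = −tan(+63.2°) × tan(+17.553°) = -0.6262, so h₀ = 2.2475 rad = 128.77°.

h₀ = 2.25 rad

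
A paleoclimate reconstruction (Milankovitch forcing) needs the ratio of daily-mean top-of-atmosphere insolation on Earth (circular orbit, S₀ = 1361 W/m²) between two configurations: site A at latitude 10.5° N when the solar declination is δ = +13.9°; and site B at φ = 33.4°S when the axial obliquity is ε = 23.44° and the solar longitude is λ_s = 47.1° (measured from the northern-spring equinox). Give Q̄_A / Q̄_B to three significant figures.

— Configuration A (φ=+10.5°):
cos H₀ = −tan(+10.5°) tan(+13.900°) = -0.0459, H₀ = 1.6167 rad.
Bracket: H₀ sin φ sin δ + cos φ cos δ sin H₀ = 1.6167×0.18224×0.24023 + 0.98325×0.97072×0.99895 = 0.070778 + 0.953458 = 1.024236.
Q̄ = (S₀/π) × [bracket] = (1361/π) × 1.024236 = 443.72 W/m².
— Configuration B (φ=-33.4°):
Solar declination: sin δ = sin ε · sin λ_s = sin 23.44° × sin 47.1° = 0.29140, so δ = +16.942°.
cos H₀ = −tan(-33.4°) tan(+16.942°) = 0.2009, H₀ = 1.3686 rad.
Bracket: H₀ sin φ sin δ + cos φ cos δ sin H₀ = 1.3686×-0.55048×0.29140 + 0.83485×0.95660×0.97962 = -0.219537 + 0.782342 = 0.562805.
Q̄ = (S₀/π) × [bracket] = (1361/π) × 0.562805 = 243.82 W/m².
Ratio Q̄_A / Q̄_B = 443.72 / 243.82 = 1.820.

Q̄_A / Q̄_B ≈ 1.82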